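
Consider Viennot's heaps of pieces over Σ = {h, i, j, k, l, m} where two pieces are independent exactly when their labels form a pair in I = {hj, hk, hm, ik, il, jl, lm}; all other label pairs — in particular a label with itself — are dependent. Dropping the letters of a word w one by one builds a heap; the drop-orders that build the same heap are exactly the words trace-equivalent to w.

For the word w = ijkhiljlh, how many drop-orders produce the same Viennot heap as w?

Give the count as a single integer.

35

0(i) covers ∅
1(j) covers 0:i
2(k) covers 1:j
3(h) covers 0:i
4(i) covers 1:j, 3:h
5(l) covers 2:k, 3:h
6(j) covers 2:k, 4:i
7(l) covers 5:l
8(h) covers 4:i, 7:l
floor of heap: 0:i
completions by unplaced set U, small U first (add the entries for U minus each lowest piece of U):
  |U|=1: {6}:1  {8}:1
  |U|=2: {6,8}:2  {7,8}:1
  |U|=3: {4,6,8}:2  {5,7,8}:1  {6,7,8}:3
  |U|=4: {4,6,7,8}:5  {5,6,7,8}:4
  |U|=5: {2,5,6,7,8}:4  {4,5,6,7,8}:9
  |U|=6: {2,4,5,6,7,8}:13  {3,4,5,6,7,8}:9
  |U|=7: {1,2,4,5,6,7,8}:13  {2,3,4,5,6,7,8}:22
  start at 0(i): 35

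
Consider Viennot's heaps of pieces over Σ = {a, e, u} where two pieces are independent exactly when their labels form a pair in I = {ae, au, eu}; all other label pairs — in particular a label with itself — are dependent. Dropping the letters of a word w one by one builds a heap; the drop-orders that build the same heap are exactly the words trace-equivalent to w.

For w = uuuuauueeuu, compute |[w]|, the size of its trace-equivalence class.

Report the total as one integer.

495

0(u) covers ∅
1(u) covers 0:u
2(u) covers 1:u
3(u) covers 2:u
4(a) covers ∅
5(u) covers 3:u
6(u) covers 5:u
7(e) covers ∅
8(e) covers 7:e
9(u) covers 6:u
10(u) covers 9:u
floor of heap: 0:u, 4:a, 7:e
completions by unplaced set U, small U first (add the entries for U minus each lowest piece of U):
  |U|=1: {4}:1  {8}:1  {10}:1
  |U|=2: {4,8}:2  {4,10}:2  {7,8}:1  {8,10}:2  {9,10}:1
  |U|=3: {4,7,8}:3  {4,8,10}:6  {4,9,10}:3  {6,9,10}:1  {7,8,10}:3  {8,9,10}:3
  |U|=4: {4,6,9,10}:4  {4,7,8,10}:12  {4,8,9,10}:12  {5,6,9,10}:1  {6,8,9,10}:4  {7,8,9,10}:6
  |U|=5: {3,5,6,9,10}:1  {4,5,6,9,10}:5  {4,6,8,9,10}:20  {4,7,8,9,10}:30  {5,6,8,9,10}:5  {6,7,8,9,10}:10
  |U|=6: {2,3,5,6,9,10}:1  {3,4,5,6,9,10}:6  {3,5,6,8,9,10}:6  {4,5,6,8,9,10}:30  {4,6,7,8,9,10}:60  {5,6,7,8,9,10}:15
  |U|=7: {1,2,3,5,6,9,10}:1  {2,3,4,5,6,9,10}:7  {2,3,5,6,8,9,10}:7  {3,4,5,6,8,9,10}:42  {3,5,6,7,8,9,10}:21  {4,5,6,7,8,9,10}:105
  |U|=8: {0,1,2,3,5,6,9,10}:1  {1,2,3,4,5,6,9,10}:8  {1,2,3,5,6,8,9,10}:8  {2,3,4,5,6,8,9,10}:56  {2,3,5,6,7,8,9,10}:28  {3,4,5,6,7,8,9,10}:168
  |U|=9: {0,1,2,3,4,5,6,9,10}:9  {0,1,2,3,5,6,8,9,10}:9  {1,2,3,4,5,6,8,9,10}:72  {1,2,3,5,6,7,8,9,10}:36  {2,3,4,5,6,7,8,9,10}:252
  start at 0(u): 360
  start at 4(a): 45
  start at 7(e): 90
sum over floor = 495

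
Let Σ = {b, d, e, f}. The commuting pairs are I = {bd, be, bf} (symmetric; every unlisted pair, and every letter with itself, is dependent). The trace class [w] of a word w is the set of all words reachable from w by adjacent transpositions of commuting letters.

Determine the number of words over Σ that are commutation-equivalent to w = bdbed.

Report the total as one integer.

10

drop 0:b onto floor
drop 1:d onto floor
drop 2:b onto {0:b}
drop 3:e onto {1:d}
drop 4:d onto {3:e}
ground layer = {0:b, 1:d}
drop-orders for the pieces not yet dropped (sum over which currently-grounded one goes next):
  1 to go: {2} 1  {4} 1
  2 to go: {0,2} 1  {2,4} 2  {3,4} 1
  3 to go: {0,2,4} 3  {1,3,4} 1  {2,3,4} 3
  if 0:b drops first: 4 orders
  if 1:d drops first: 6 orders
heap linearizations: 10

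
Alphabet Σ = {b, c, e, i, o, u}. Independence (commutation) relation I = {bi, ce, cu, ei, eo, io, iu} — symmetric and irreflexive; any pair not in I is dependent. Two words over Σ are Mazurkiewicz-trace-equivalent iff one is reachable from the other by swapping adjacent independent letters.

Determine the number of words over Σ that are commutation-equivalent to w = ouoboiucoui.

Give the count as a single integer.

45

drop 0:o onto floor
drop 1:u onto {0:o}
drop 2:o onto {1:u}
drop 3:b onto {2:o}
drop 4:o onto {3:b}
drop 5:i onto floor
drop 6:u onto {4:o}
drop 7:c onto {4:o, 5:i}
drop 8:o onto {6:u, 7:c}
drop 9:u onto {8:o}
drop 10:i onto {7:c}
ground layer = {0:o, 5:i}
drop-orders for the pieces not yet dropped (sum over which currently-grounded one goes next):
  1 to go: {9} 1  {10} 1
  2 to go: {8,9} 1  {9,10} 2
  3 to go: {6,8,9} 1  {8,9,10} 3
  4 to go: {6,8,9,10} 4  {7,8,9,10} 3
  5 to go: {5,7,8,9,10} 3  {6,7,8,9,10} 7
  6 to go: {4,6,7,8,9,10} 7  {5,6,7,8,9,10} 10
  7 to go: {3,4,6,7,8,9,10} 7  {4,5,6,7,8,9,10} 17
  8 to go: {2,3,4,6,7,8,9,10} 7  {3,4,5,6,7,8,9,10} 24
  9 to go: {1,2,3,4,6,7,8,9,10} 7  {2,3,4,5,6,7,8,9,10} 31
  if 0:o drops first: 38 orders
  if 5:i drops first: 7 orders
heap linearizations: 45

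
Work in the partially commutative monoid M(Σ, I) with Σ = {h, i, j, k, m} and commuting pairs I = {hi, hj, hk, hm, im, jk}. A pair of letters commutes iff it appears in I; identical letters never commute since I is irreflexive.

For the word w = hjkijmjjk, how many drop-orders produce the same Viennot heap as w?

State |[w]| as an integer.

#0=h has no predecessor
#1=j has no predecessor
#2=k has no predecessor
#3=i depends on [1:j, 2:k]
#4=j depends on [3:i]
#5=m depends on [4:j]
#6=j depends on [5:m]
#7=j depends on [6:j]
#8=k depends on [5:m]
sources: [0:h, 1:j, 2:k]
N(rest) = Σ N(rest − s) over sources s of rest; N(one piece) = 1:
  size 1 → [0]=1  [7]=1  [8]=1
  size 2 → [0,7]=2  [0,8]=2  [6,7]=1  [7,8]=2
  size 3 → [0,6,7]=3  [0,7,8]=6  [6,7,8]=3
  size 4 → [0,6,7,8]=12  [5,6,7,8]=3
  size 5 → [0,5,6,7,8]=15  [4,5,6,7,8]=3
  size 6 → [0,4,5,6,7,8]=18  [3,4,5,6,7,8]=3
  size 7 → [0,3,4,5,6,7,8]=21  [1,3,4,5,6,7,8]=3  [2,3,4,5,6,7,8]=3
  first=0(h) contributes 6
  first=1(j) contributes 24
  first=2(k) contributes 24
|[w]| = 54

54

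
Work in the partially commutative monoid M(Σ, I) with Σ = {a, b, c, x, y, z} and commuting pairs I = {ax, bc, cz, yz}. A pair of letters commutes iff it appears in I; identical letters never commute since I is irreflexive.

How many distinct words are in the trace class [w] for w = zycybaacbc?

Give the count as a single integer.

12

piece 0:z — minimal
piece 1:y — minimal
piece 2:c rests on {1:y}
piece 3:y rests on {2:c}
piece 4:b rests on {0:z, 3:y}
piece 5:a rests on {4:b}
piece 6:a rests on {5:a}
piece 7:c rests on {6:a}
piece 8:b rests on {6:a}
piece 9:c rests on {7:c}
minimal pieces: {0:z, 1:y}
ways to finish when only these pieces remain (= sum over removing one remaining piece with nothing left below it):
  1 left: {8}→1  {9}→1
  2 left: {7,9}→1  {8,9}→2
  3 left: {7,8,9}→3
  4 left: {6,7,8,9}→3
  5 left: {5,6,7,8,9}→3
  6 left: {4,5,6,7,8,9}→3
  7 left: {0,4,5,6,7,8,9}→3  {3,4,5,6,7,8,9}→3
  8 left: {0,3,4,5,6,7,8,9}→6  {2,3,4,5,6,7,8,9}→3
  placing 0:z first → 3 extensions
  placing 1:y first → 9 extensions
total linear extensions = 12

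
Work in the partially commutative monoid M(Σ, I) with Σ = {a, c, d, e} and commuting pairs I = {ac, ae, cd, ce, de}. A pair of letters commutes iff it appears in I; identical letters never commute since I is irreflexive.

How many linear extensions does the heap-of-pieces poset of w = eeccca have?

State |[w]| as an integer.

#0=e has no predecessor
#1=e depends on [0:e]
#2=c has no predecessor
#3=c depends on [2:c]
#4=c depends on [3:c]
#5=a has no predecessor
sources: [0:e, 2:c, 5:a]
N(rest) = Σ N(rest − s) over sources s of rest; N(one piece) = 1:
  size 1 → [1]=1  [4]=1  [5]=1
  size 2 → [0,1]=1  [1,4]=2  [1,5]=2  [3,4]=1  [4,5]=2
  size 3 → [0,1,4]=3  [0,1,5]=3  [1,3,4]=3  [1,4,5]=6  [2,3,4]=1  [3,4,5]=3
  size 4 → [0,1,3,4]=6  [0,1,4,5]=12  [1,2,3,4]=4  [1,3,4,5]=12  [2,3,4,5]=4
  first=0(e) contributes 20
  first=2(c) contributes 30
  first=5(a) contributes 10
|[w]| = 60

60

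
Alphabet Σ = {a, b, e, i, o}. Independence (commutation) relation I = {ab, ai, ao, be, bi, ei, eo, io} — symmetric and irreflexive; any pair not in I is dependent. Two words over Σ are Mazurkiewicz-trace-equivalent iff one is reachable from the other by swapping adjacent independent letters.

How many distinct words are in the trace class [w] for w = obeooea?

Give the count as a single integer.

piece 0:o — minimal
piece 1:b rests on {0:o}
piece 2:e — minimal
piece 3:o rests on {1:b}
piece 4:o rests on {3:o}
piece 5:e rests on {2:e}
piece 6:a rests on {5:e}
minimal pieces: {0:o, 2:e}
ways to finish when only these pieces remain (= sum over removing one remaining piece with nothing left below it):
  1 left: {4}→1  {6}→1
  2 left: {3,4}→1  {4,6}→2  {5,6}→1
  3 left: {1,3,4}→1  {2,5,6}→1  {3,4,6}→3  {4,5,6}→3
  4 left: {0,1,3,4}→1  {1,3,4,6}→4  {2,4,5,6}→4  {3,4,5,6}→6
  5 left: {0,1,3,4,6}→5  {1,3,4,5,6}→10  {2,3,4,5,6}→10
  placing 0:o first → 20 extensions
  placing 2:e first → 15 extensions
total linear extensions = 35

35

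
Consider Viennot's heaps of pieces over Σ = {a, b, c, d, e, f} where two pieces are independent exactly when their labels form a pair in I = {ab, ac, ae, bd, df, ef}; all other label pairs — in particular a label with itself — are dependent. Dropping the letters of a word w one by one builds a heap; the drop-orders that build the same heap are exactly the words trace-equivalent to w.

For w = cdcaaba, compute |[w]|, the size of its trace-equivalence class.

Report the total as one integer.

#0=c has no predecessor
#1=d depends on [0:c]
#2=c depends on [1:d]
#3=a depends on [1:d]
#4=a depends on [3:a]
#5=b depends on [2:c]
#6=a depends on [4:a]
sources: [0:c]
N(rest) = Σ N(rest − s) over sources s of rest; N(one piece) = 1:
  size 1 → [5]=1  [6]=1
  size 2 → [2,5]=1  [4,6]=1  [5,6]=2
  size 3 → [2,5,6]=3  [3,4,6]=1  [4,5,6]=3
  size 4 → [2,4,5,6]=6  [3,4,5,6]=4
  size 5 → [2,3,4,5,6]=10
  first=0(c) contributes 10

10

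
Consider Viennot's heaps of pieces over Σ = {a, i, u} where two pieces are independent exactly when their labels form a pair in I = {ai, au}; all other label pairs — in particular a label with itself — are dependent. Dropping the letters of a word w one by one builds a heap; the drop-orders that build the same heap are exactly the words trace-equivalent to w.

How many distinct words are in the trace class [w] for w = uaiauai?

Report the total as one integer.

piece 0:u — minimal
piece 1:a — minimal
piece 2:i rests on {0:u}
piece 3:a rests on {1:a}
piece 4:u rests on {2:i}
piece 5:a rests on {3:a}
piece 6:i rests on {4:u}
minimal pieces: {0:u, 1:a}
ways to finish when only these pieces remain (= sum over removing one remaining piece with nothing left below it):
  1 left: {5}→1  {6}→1
  2 left: {3,5}→1  {4,6}→1  {5,6}→2
  3 left: {1,3,5}→1  {2,4,6}→1  {3,5,6}→3  {4,5,6}→3
  4 left: {0,2,4,6}→1  {1,3,5,6}→4  {2,4,5,6}→4  {3,4,5,6}→6
  5 left: {0,2,4,5,6}→5  {1,3,4,5,6}→10  {2,3,4,5,6}→10
  placing 0:u first → 20 extensions
  placing 1:a first → 15 extensions
total linear extensions = 35

35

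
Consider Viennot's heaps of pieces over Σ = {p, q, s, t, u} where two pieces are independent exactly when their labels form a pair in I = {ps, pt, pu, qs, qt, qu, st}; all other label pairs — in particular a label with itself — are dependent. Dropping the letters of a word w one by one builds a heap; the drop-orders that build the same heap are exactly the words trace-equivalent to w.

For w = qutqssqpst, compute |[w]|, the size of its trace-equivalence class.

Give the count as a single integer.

2100

#0=q has no predecessor
#1=u has no predecessor
#2=t depends on [1:u]
#3=q depends on [0:q]
#4=s depends on [1:u]
#5=s depends on [4:s]
#6=q depends on [3:q]
#7=p depends on [6:q]
#8=s depends on [5:s]
#9=t depends on [2:t]
sources: [0:q, 1:u]
N(rest) = Σ N(rest − s) over sources s of rest; N(one piece) = 1:
  size 1 → [7]=1  [8]=1  [9]=1
  size 2 → [2,9]=1  [5,8]=1  [6,7]=1  [7,8]=2  [7,9]=2  [8,9]=2
  size 3 → [2,7,9]=3  [2,8,9]=3  [3,6,7]=1  [4,5,8]=1  [5,7,8]=3  [5,8,9]=3  [6,7,8]=3  [6,7,9]=3  [7,8,9]=6
  size 4 → [0,3,6,7]=1  [2,5,8,9]=6  [2,6,7,9]=6  [2,7,8,9]=12  [3,6,7,8]=4  [3,6,7,9]=4  [4,5,7,8]=4  [4,5,8,9]=4  [5,6,7,8]=6  [5,7,8,9]=12  [6,7,8,9]=12
  size 5 → [0,3,6,7,8]=5  [0,3,6,7,9]=5  [2,3,6,7,9]=10  [2,4,5,8,9]=10  [2,5,7,8,9]=30  [2,6,7,8,9]=30  [3,5,6,7,8]=10  [3,6,7,8,9]=20  [4,5,6,7,8]=10  [4,5,7,8,9]=20  [5,6,7,8,9]=30
  size 6 → [0,2,3,6,7,9]=15  [0,3,5,6,7,8]=15  [0,3,6,7,8,9]=30  [1,2,4,5,8,9]=10  [2,3,6,7,8,9]=60  [2,4,5,7,8,9]=60  [2,5,6,7,8,9]=90  [3,4,5,6,7,8]=20  [3,5,6,7,8,9]=60  [4,5,6,7,8,9]=60
  size 7 → [0,2,3,6,7,8,9]=105  [0,3,4,5,6,7,8]=35  [0,3,5,6,7,8,9]=105  [1,2,4,5,7,8,9]=70  [2,3,5,6,7,8,9]=210  [2,4,5,6,7,8,9]=210  [3,4,5,6,7,8,9]=140
  size 8 → [0,2,3,5,6,7,8,9]=420  [0,3,4,5,6,7,8,9]=280  [1,2,4,5,6,7,8,9]=280  [2,3,4,5,6,7,8,9]=560
  first=0(q) contributes 840
  first=1(u) contributes 1260
|[w]| = 2100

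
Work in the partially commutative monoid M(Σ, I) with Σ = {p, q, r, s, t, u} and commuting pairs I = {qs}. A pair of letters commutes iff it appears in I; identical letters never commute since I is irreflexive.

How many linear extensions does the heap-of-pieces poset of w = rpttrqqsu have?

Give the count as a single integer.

3

#0=r has no predecessor
#1=p depends on [0:r]
#2=t depends on [1:p]
#3=t depends on [2:t]
#4=r depends on [3:t]
#5=q depends on [4:r]
#6=q depends on [5:q]
#7=s depends on [4:r]
#8=u depends on [6:q, 7:s]
sources: [0:r]
N(rest) = Σ N(rest − s) over sources s of rest; N(one piece) = 1:
  size 1 → [8]=1
  size 2 → [6,8]=1  [7,8]=1
  size 3 → [5,6,8]=1  [6,7,8]=2
  size 4 → [5,6,7,8]=3
  size 5 → [4,5,6,7,8]=3
  size 6 → [3,4,5,6,7,8]=3
  size 7 → [2,3,4,5,6,7,8]=3
  first=0(r) contributes 3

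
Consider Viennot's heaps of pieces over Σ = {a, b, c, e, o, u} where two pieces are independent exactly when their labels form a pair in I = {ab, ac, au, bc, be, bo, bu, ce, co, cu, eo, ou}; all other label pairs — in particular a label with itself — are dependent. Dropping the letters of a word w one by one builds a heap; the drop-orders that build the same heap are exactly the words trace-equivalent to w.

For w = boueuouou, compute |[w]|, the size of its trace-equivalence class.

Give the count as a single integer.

drop 0:b onto floor
drop 1:o onto floor
drop 2:u onto floor
drop 3:e onto {2:u}
drop 4:u onto {3:e}
drop 5:o onto {1:o}
drop 6:u onto {4:u}
drop 7:o onto {5:o}
drop 8:u onto {6:u}
ground layer = {0:b, 1:o, 2:u}
drop-orders for the pieces not yet dropped (sum over which currently-grounded one goes next):
  1 to go: {0} 1  {7} 1  {8} 1
  2 to go: {0,7} 2  {0,8} 2  {5,7} 1  {6,8} 1  {7,8} 2
  3 to go: {0,5,7} 3  {0,6,8} 3  {0,7,8} 6  {1,5,7} 1  {4,6,8} 1  {5,7,8} 3  {6,7,8} 3
  4 to go: {0,1,5,7} 4  {0,4,6,8} 4  {0,5,7,8} 12  {0,6,7,8} 12  {1,5,7,8} 4  {3,4,6,8} 1  {4,6,7,8} 4  {5,6,7,8} 6
  5 to go: {0,1,5,7,8} 20  {0,3,4,6,8} 5  {0,4,6,7,8} 20  {0,5,6,7,8} 30  {1,5,6,7,8} 10  {2,3,4,6,8} 1  {3,4,6,7,8} 5  {4,5,6,7,8} 10
  6 to go: {0,1,5,6,7,8} 60  {0,2,3,4,6,8} 6  {0,3,4,6,7,8} 30  {0,4,5,6,7,8} 60  {1,4,5,6,7,8} 20  {2,3,4,6,7,8} 6  {3,4,5,6,7,8} 15
  7 to go: {0,1,4,5,6,7,8} 140  {0,2,3,4,6,7,8} 42  {0,3,4,5,6,7,8} 105  {1,3,4,5,6,7,8} 35  {2,3,4,5,6,7,8} 21
  if 0:b drops first: 56 orders
  if 1:o drops first: 168 orders
  if 2:u drops first: 280 orders
heap linearizations: 504

504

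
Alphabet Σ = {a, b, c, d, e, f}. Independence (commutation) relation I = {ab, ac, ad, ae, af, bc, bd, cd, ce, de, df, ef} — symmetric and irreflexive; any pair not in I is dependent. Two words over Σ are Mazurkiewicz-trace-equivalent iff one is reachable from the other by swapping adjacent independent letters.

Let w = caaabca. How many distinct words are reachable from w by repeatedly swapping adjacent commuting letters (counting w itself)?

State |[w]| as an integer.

105

drop 0:c onto floor
drop 1:a onto floor
drop 2:a onto {1:a}
drop 3:a onto {2:a}
drop 4:b onto floor
drop 5:c onto {0:c}
drop 6:a onto {3:a}
ground layer = {0:c, 1:a, 4:b}
drop-orders for the pieces not yet dropped (sum over which currently-grounded one goes next):
  1 to go: {4} 1  {5} 1  {6} 1
  2 to go: {0,5} 1  {3,6} 1  {4,5} 2  {4,6} 2  {5,6} 2
  3 to go: {0,4,5} 3  {0,5,6} 3  {2,3,6} 1  {3,4,6} 3  {3,5,6} 3  {4,5,6} 6
  4 to go: {0,3,5,6} 6  {0,4,5,6} 12  {1,2,3,6} 1  {2,3,4,6} 4  {2,3,5,6} 4  {3,4,5,6} 12
  5 to go: {0,2,3,5,6} 10  {0,3,4,5,6} 30  {1,2,3,4,6} 5  {1,2,3,5,6} 5  {2,3,4,5,6} 20
  if 0:c drops first: 30 orders
  if 1:a drops first: 60 orders
  if 4:b drops first: 15 orders
heap linearizations: 105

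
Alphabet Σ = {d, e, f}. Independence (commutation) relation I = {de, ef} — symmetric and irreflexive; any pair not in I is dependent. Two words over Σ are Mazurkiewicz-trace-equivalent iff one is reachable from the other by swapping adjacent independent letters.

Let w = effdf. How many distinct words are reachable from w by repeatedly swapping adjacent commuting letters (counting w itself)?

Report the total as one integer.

5

piece 0:e — minimal
piece 1:f — minimal
piece 2:f rests on {1:f}
piece 3:d rests on {2:f}
piece 4:f rests on {3:d}
minimal pieces: {0:e, 1:f}
ways to finish when only these pieces remain (= sum over removing one remaining piece with nothing left below it):
  1 left: {0}→1  {4}→1
  2 left: {0,4}→2  {3,4}→1
  3 left: {0,3,4}→3  {2,3,4}→1
  placing 0:e first → 1 extensions
  placing 1:f first → 4 extensions
total linear extensions = 5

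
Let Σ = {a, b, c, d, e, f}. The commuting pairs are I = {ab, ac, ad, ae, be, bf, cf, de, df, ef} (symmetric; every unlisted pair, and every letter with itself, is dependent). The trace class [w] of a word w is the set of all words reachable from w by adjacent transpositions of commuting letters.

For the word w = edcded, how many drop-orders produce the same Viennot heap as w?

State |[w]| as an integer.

6

#0=e has no predecessor
#1=d has no predecessor
#2=c depends on [0:e, 1:d]
#3=d depends on [2:c]
#4=e depends on [2:c]
#5=d depends on [3:d]
sources: [0:e, 1:d]
N(rest) = Σ N(rest − s) over sources s of rest; N(one piece) = 1:
  size 1 → [4]=1  [5]=1
  size 2 → [3,5]=1  [4,5]=2
  size 3 → [3,4,5]=3
  size 4 → [2,3,4,5]=3
  first=0(e) contributes 3
  first=1(d) contributes 3
|[w]| = 6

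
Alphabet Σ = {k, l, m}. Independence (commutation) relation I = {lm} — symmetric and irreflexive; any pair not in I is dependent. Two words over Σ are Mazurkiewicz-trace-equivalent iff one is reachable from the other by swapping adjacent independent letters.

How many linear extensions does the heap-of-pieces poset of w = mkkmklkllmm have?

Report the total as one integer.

0(m) covers ∅
1(k) covers 0:m
2(k) covers 1:k
3(m) covers 2:k
4(k) covers 3:m
5(l) covers 4:k
6(k) covers 5:l
7(l) covers 6:k
8(l) covers 7:l
9(m) covers 6:k
10(m) covers 9:m
floor of heap: 0:m
completions by unplaced set U, small U first (add the entries for U minus each lowest piece of U):
  |U|=1: {8}:1  {10}:1
  |U|=2: {7,8}:1  {8,10}:2  {9,10}:1
  |U|=3: {7,8,10}:3  {8,9,10}:3
  |U|=4: {7,8,9,10}:6
  |U|=5: {6,7,8,9,10}:6
  |U|=6: {5,6,7,8,9,10}:6
  |U|=7: {4,5,6,7,8,9,10}:6
  |U|=8: {3,4,5,6,7,8,9,10}:6
  |U|=9: {2,3,4,5,6,7,8,9,10}:6
  start at 0(m): 6

6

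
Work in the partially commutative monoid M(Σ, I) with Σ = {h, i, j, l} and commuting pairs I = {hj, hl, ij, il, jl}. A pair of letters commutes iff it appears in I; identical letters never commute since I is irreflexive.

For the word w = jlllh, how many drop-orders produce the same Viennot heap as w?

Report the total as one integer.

#0=j has no predecessor
#1=l has no predecessor
#2=l depends on [1:l]
#3=l depends on [2:l]
#4=h has no predecessor
sources: [0:j, 1:l, 4:h]
N(rest) = Σ N(rest − s) over sources s of rest; N(one piece) = 1:
  size 1 → [0]=1  [3]=1  [4]=1
  size 2 → [0,3]=2  [0,4]=2  [2,3]=1  [3,4]=2
  size 3 → [0,2,3]=3  [0,3,4]=6  [1,2,3]=1  [2,3,4]=3
  first=0(j) contributes 4
  first=1(l) contributes 12
  first=4(h) contributes 4
|[w]| = 20

20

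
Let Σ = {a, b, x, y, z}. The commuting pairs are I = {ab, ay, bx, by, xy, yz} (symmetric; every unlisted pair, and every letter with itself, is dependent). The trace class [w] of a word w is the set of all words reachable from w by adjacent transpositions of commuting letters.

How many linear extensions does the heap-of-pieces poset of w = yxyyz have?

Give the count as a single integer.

0(y) covers ∅
1(x) covers ∅
2(y) covers 0:y
3(y) covers 2:y
4(z) covers 1:x
floor of heap: 0:y, 1:x
completions by unplaced set U, small U first (add the entries for U minus each lowest piece of U):
  |U|=1: {3}:1  {4}:1
  |U|=2: {1,4}:1  {2,3}:1  {3,4}:2
  |U|=3: {0,2,3}:1  {1,3,4}:3  {2,3,4}:3
  start at 0(y): 6
  start at 1(x): 4
sum over floor = 10

10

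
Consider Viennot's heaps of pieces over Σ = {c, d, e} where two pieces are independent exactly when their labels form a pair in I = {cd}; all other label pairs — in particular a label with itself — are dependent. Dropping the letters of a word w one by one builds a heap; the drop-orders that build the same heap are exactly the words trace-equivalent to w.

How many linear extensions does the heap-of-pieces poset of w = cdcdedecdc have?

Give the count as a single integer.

18

piece 0:c — minimal
piece 1:d — minimal
piece 2:c rests on {0:c}
piece 3:d rests on {1:d}
piece 4:e rests on {2:c, 3:d}
piece 5:d rests on {4:e}
piece 6:e rests on {5:d}
piece 7:c rests on {6:e}
piece 8:d rests on {6:e}
piece 9:c rests on {7:c}
minimal pieces: {0:c, 1:d}
ways to finish when only these pieces remain (= sum over removing one remaining piece with nothing left below it):
  1 left: {8}→1  {9}→1
  2 left: {7,9}→1  {8,9}→2
  3 left: {7,8,9}→3
  4 left: {6,7,8,9}→3
  5 left: {5,6,7,8,9}→3
  6 left: {4,5,6,7,8,9}→3
  7 left: {2,4,5,6,7,8,9}→3  {3,4,5,6,7,8,9}→3
  8 left: {0,2,4,5,6,7,8,9}→3  {1,3,4,5,6,7,8,9}→3  {2,3,4,5,6,7,8,9}→6
  placing 0:c first → 9 extensions
  placing 1:d first → 9 extensions
total linear extensions = 18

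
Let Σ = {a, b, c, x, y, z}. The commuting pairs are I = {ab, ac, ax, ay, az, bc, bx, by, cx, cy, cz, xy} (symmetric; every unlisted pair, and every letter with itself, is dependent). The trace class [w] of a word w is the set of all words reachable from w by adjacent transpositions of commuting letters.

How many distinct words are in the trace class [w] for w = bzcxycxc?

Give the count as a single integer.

drop 0:b onto floor
drop 1:z onto {0:b}
drop 2:c onto floor
drop 3:x onto {1:z}
drop 4:y onto {1:z}
drop 5:c onto {2:c}
drop 6:x onto {3:x}
drop 7:c onto {5:c}
ground layer = {0:b, 2:c}
drop-orders for the pieces not yet dropped (sum over which currently-grounded one goes next):
  1 to go: {4} 1  {6} 1  {7} 1
  2 to go: {3,6} 1  {4,6} 2  {4,7} 2  {5,7} 1  {6,7} 2
  3 to go: {2,5,7} 1  {3,4,6} 3  {3,6,7} 3  {4,5,7} 3  {4,6,7} 6  {5,6,7} 3
  4 to go: {1,3,4,6} 3  {2,4,5,7} 4  {2,5,6,7} 4  {3,4,6,7} 12  {3,5,6,7} 6  {4,5,6,7} 12
  5 to go: {0,1,3,4,6} 3  {1,3,4,6,7} 15  {2,3,5,6,7} 10  {2,4,5,6,7} 20  {3,4,5,6,7} 30
  6 to go: {0,1,3,4,6,7} 18  {1,3,4,5,6,7} 45  {2,3,4,5,6,7} 60
  if 0:b drops first: 105 orders
  if 2:c drops first: 63 orders
heap linearizations: 168

168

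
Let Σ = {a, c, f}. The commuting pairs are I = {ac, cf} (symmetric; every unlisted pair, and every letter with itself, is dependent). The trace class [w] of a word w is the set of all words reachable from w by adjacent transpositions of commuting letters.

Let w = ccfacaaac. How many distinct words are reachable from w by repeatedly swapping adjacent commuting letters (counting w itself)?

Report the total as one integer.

piece 0:c — minimal
piece 1:c rests on {0:c}
piece 2:f — minimal
piece 3:a rests on {2:f}
piece 4:c rests on {1:c}
piece 5:a rests on {3:a}
piece 6:a rests on {5:a}
piece 7:a rests on {6:a}
piece 8:c rests on {4:c}
minimal pieces: {0:c, 2:f}
ways to finish when only these pieces remain (= sum over removing one remaining piece with nothing left below it):
  1 left: {7}→1  {8}→1
  2 left: {4,8}→1  {6,7}→1  {7,8}→2
  3 left: {1,4,8}→1  {4,7,8}→3  {5,6,7}→1  {6,7,8}→3
  4 left: {0,1,4,8}→1  {1,4,7,8}→4  {3,5,6,7}→1  {4,6,7,8}→6  {5,6,7,8}→4
  5 left: {0,1,4,7,8}→5  {1,4,6,7,8}→10  {2,3,5,6,7}→1  {3,5,6,7,8}→5  {4,5,6,7,8}→10
  6 left: {0,1,4,6,7,8}→15  {1,4,5,6,7,8}→20  {2,3,5,6,7,8}→6  {3,4,5,6,7,8}→15
  7 left: {0,1,4,5,6,7,8}→35  {1,3,4,5,6,7,8}→35  {2,3,4,5,6,7,8}→21
  placing 0:c first → 56 extensions
  placing 2:f first → 70 extensions
total linear extensions = 126

126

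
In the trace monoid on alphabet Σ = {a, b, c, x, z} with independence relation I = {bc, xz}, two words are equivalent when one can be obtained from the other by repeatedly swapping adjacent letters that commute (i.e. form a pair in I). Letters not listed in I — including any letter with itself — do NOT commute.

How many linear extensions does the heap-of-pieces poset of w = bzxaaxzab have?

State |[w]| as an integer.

0(b) covers ∅
1(z) covers 0:b
2(x) covers 0:b
3(a) covers 1:z, 2:x
4(a) covers 3:a
5(x) covers 4:a
6(z) covers 4:a
7(a) covers 5:x, 6:z
8(b) covers 7:a
floor of heap: 0:b
completions by unplaced set U, small U first (add the entries for U minus each lowest piece of U):
  |U|=1: {8}:1
  |U|=2: {7,8}:1
  |U|=3: {5,7,8}:1  {6,7,8}:1
  |U|=4: {5,6,7,8}:2
  |U|=5: {4,5,6,7,8}:2
  |U|=6: {3,4,5,6,7,8}:2
  |U|=7: {1,3,4,5,6,7,8}:2  {2,3,4,5,6,7,8}:2
  start at 0(b): 4

4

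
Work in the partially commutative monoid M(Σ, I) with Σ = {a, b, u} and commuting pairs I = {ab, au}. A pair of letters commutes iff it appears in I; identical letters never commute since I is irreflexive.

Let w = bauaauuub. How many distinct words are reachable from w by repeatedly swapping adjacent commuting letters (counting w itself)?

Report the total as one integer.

84

piece 0:b — minimal
piece 1:a — minimal
piece 2:u rests on {0:b}
piece 3:a rests on {1:a}
piece 4:a rests on {3:a}
piece 5:u rests on {2:u}
piece 6:u rests on {5:u}
piece 7:u rests on {6:u}
piece 8:b rests on {7:u}
minimal pieces: {0:b, 1:a}
ways to finish when only these pieces remain (= sum over removing one remaining piece with nothing left below it):
  1 left: {4}→1  {8}→1
  2 left: {3,4}→1  {4,8}→2  {7,8}→1
  3 left: {1,3,4}→1  {3,4,8}→3  {4,7,8}→3  {6,7,8}→1
  4 left: {1,3,4,8}→4  {3,4,7,8}→6  {4,6,7,8}→4  {5,6,7,8}→1
  5 left: {1,3,4,7,8}→10  {2,5,6,7,8}→1  {3,4,6,7,8}→10  {4,5,6,7,8}→5
  6 left: {0,2,5,6,7,8}→1  {1,3,4,6,7,8}→20  {2,4,5,6,7,8}→6  {3,4,5,6,7,8}→15
  7 left: {0,2,4,5,6,7,8}→7  {1,3,4,5,6,7,8}→35  {2,3,4,5,6,7,8}→21
  placing 0:b first → 56 extensions
  placing 1:a first → 28 extensions
total linear extensions = 84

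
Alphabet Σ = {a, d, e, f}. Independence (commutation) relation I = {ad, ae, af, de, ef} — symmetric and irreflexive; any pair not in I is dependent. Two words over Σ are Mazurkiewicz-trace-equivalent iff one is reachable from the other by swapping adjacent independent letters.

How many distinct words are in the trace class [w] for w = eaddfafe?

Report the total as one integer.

0(e) covers ∅
1(a) covers ∅
2(d) covers ∅
3(d) covers 2:d
4(f) covers 3:d
5(a) covers 1:a
6(f) covers 4:f
7(e) covers 0:e
floor of heap: 0:e, 1:a, 2:d
completions by unplaced set U, small U first (add the entries for U minus each lowest piece of U):
  |U|=1: {5}:1  {6}:1  {7}:1
  |U|=2: {0,7}:1  {1,5}:1  {4,6}:1  {5,6}:2  {5,7}:2  {6,7}:2
  |U|=3: {0,5,7}:3  {0,6,7}:3  {1,5,6}:3  {1,5,7}:3  {3,4,6}:1  {4,5,6}:3  {4,6,7}:3  {5,6,7}:6
  |U|=4: {0,1,5,7}:6  {0,4,6,7}:6  {0,5,6,7}:12  {1,4,5,6}:6  {1,5,6,7}:12  {2,3,4,6}:1  {3,4,5,6}:4  {3,4,6,7}:4  {4,5,6,7}:12
  |U|=5: {0,1,5,6,7}:30  {0,3,4,6,7}:10  {0,4,5,6,7}:30  {1,3,4,5,6}:10  {1,4,5,6,7}:30  {2,3,4,5,6}:5  {2,3,4,6,7}:5  {3,4,5,6,7}:20
  |U|=6: {0,1,4,5,6,7}:90  {0,2,3,4,6,7}:15  {0,3,4,5,6,7}:60  {1,2,3,4,5,6}:15  {1,3,4,5,6,7}:60  {2,3,4,5,6,7}:30
  start at 0(e): 105
  start at 1(a): 105
  start at 2(d): 210
sum over floor = 420

420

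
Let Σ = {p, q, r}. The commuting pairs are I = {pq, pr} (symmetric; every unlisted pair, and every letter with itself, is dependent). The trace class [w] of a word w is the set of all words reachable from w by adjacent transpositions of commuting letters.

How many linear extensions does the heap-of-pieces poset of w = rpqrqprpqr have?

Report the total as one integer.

drop 0:r onto floor
drop 1:p onto floor
drop 2:q onto {0:r}
drop 3:r onto {2:q}
drop 4:q onto {3:r}
drop 5:p onto {1:p}
drop 6:r onto {4:q}
drop 7:p onto {5:p}
drop 8:q onto {6:r}
drop 9:r onto {8:q}
ground layer = {0:r, 1:p}
drop-orders for the pieces not yet dropped (sum over which currently-grounded one goes next):
  1 to go: {7} 1  {9} 1
  2 to go: {5,7} 1  {7,9} 2  {8,9} 1
  3 to go: {1,5,7} 1  {5,7,9} 3  {6,8,9} 1  {7,8,9} 3
  4 to go: {1,5,7,9} 4  {4,6,8,9} 1  {5,7,8,9} 6  {6,7,8,9} 4
  5 to go: {1,5,7,8,9} 10  {3,4,6,8,9} 1  {4,6,7,8,9} 5  {5,6,7,8,9} 10
  6 to go: {1,5,6,7,8,9} 20  {2,3,4,6,8,9} 1  {3,4,6,7,8,9} 6  {4,5,6,7,8,9} 15
  7 to go: {0,2,3,4,6,8,9} 1  {1,4,5,6,7,8,9} 35  {2,3,4,6,7,8,9} 7  {3,4,5,6,7,8,9} 21
  8 to go: {0,2,3,4,6,7,8,9} 8  {1,3,4,5,6,7,8,9} 56  {2,3,4,5,6,7,8,9} 28
  if 0:r drops first: 84 orders
  if 1:p drops first: 36 orders
heap linearizations: 120

120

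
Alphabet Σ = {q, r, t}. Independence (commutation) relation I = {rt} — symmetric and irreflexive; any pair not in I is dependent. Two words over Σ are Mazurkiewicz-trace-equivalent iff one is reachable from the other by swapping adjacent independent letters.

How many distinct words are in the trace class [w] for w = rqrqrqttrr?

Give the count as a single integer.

6

piece 0:r — minimal
piece 1:q rests on {0:r}
piece 2:r rests on {1:q}
piece 3:q rests on {2:r}
piece 4:r rests on {3:q}
piece 5:q rests on {4:r}
piece 6:t rests on {5:q}
piece 7:t rests on {6:t}
piece 8:r rests on {5:q}
piece 9:r rests on {8:r}
minimal pieces: {0:r}
ways to finish when only these pieces remain (= sum over removing one remaining piece with nothing left below it):
  1 left: {7}→1  {9}→1
  2 left: {6,7}→1  {7,9}→2  {8,9}→1
  3 left: {6,7,9}→3  {7,8,9}→3
  4 left: {6,7,8,9}→6
  5 left: {5,6,7,8,9}→6
  6 left: {4,5,6,7,8,9}→6
  7 left: {3,4,5,6,7,8,9}→6
  8 left: {2,3,4,5,6,7,8,9}→6
  placing 0:r first → 6 extensions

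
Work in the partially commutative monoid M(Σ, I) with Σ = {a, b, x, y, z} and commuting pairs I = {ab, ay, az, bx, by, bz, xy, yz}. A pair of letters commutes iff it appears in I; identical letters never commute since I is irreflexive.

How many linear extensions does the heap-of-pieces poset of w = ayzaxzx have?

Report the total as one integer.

21

0(a) covers ∅
1(y) covers ∅
2(z) covers ∅
3(a) covers 0:a
4(x) covers 2:z, 3:a
5(z) covers 4:x
6(x) covers 5:z
floor of heap: 0:a, 1:y, 2:z
completions by unplaced set U, small U first (add the entries for U minus each lowest piece of U):
  |U|=1: {1}:1  {6}:1
  |U|=2: {1,6}:2  {5,6}:1
  |U|=3: {1,5,6}:3  {4,5,6}:1
  |U|=4: {1,4,5,6}:4  {2,4,5,6}:1  {3,4,5,6}:1
  |U|=5: {0,3,4,5,6}:1  {1,2,4,5,6}:5  {1,3,4,5,6}:5  {2,3,4,5,6}:2
  start at 0(a): 12
  start at 1(y): 3
  start at 2(z): 6
sum over floor = 21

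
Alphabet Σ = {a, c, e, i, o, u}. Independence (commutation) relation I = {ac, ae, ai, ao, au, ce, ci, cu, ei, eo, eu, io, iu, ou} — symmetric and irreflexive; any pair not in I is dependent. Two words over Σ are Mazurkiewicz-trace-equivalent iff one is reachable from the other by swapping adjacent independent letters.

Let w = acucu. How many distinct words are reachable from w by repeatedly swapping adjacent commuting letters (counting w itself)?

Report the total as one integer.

30

#0=a has no predecessor
#1=c has no predecessor
#2=u has no predecessor
#3=c depends on [1:c]
#4=u depends on [2:u]
sources: [0:a, 1:c, 2:u]
N(rest) = Σ N(rest − s) over sources s of rest; N(one piece) = 1:
  size 1 → [0]=1  [3]=1  [4]=1
  size 2 → [0,3]=2  [0,4]=2  [1,3]=1  [2,4]=1  [3,4]=2
  size 3 → [0,1,3]=3  [0,2,4]=3  [0,3,4]=6  [1,3,4]=3  [2,3,4]=3
  first=0(a) contributes 6
  first=1(c) contributes 12
  first=2(u) contributes 12
|[w]| = 30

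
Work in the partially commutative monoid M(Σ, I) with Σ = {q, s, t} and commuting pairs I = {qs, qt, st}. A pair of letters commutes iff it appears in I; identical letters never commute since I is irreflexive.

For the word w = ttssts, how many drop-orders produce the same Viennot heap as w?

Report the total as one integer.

20

0(t) covers ∅
1(t) covers 0:t
2(s) covers ∅
3(s) covers 2:s
4(t) covers 1:t
5(s) covers 3:s
floor of heap: 0:t, 2:s
completions by unplaced set U, small U first (add the entries for U minus each lowest piece of U):
  |U|=1: {4}:1  {5}:1
  |U|=2: {1,4}:1  {3,5}:1  {4,5}:2
  |U|=3: {0,1,4}:1  {1,4,5}:3  {2,3,5}:1  {3,4,5}:3
  |U|=4: {0,1,4,5}:4  {1,3,4,5}:6  {2,3,4,5}:4
  start at 0(t): 10
  start at 2(s): 10
sum over floor = 20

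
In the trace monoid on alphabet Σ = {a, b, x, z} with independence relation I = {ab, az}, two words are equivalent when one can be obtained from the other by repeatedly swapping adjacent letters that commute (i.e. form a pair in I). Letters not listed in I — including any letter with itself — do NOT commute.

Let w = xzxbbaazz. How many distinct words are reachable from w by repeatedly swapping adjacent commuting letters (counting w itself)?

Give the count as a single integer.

15

piece 0:x — minimal
piece 1:z rests on {0:x}
piece 2:x rests on {1:z}
piece 3:b rests on {2:x}
piece 4:b rests on {3:b}
piece 5:a rests on {2:x}
piece 6:a rests on {5:a}
piece 7:z rests on {4:b}
piece 8:z rests on {7:z}
minimal pieces: {0:x}
ways to finish when only these pieces remain (= sum over removing one remaining piece with nothing left below it):
  1 left: {6}→1  {8}→1
  2 left: {5,6}→1  {6,8}→2  {7,8}→1
  3 left: {4,7,8}→1  {5,6,8}→3  {6,7,8}→3
  4 left: {3,4,7,8}→1  {4,6,7,8}→4  {5,6,7,8}→6
  5 left: {3,4,6,7,8}→5  {4,5,6,7,8}→10
  6 left: {3,4,5,6,7,8}→15
  7 left: {2,3,4,5,6,7,8}→15
  placing 0:x first → 15 extensions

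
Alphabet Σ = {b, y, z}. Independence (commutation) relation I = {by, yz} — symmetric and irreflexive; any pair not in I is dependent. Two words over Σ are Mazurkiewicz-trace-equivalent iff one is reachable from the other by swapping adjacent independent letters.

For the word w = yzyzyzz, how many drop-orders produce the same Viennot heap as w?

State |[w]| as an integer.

0(y) covers ∅
1(z) covers ∅
2(y) covers 0:y
3(z) covers 1:z
4(y) covers 2:y
5(z) covers 3:z
6(z) covers 5:z
floor of heap: 0:y, 1:z
completions by unplaced set U, small U first (add the entries for U minus each lowest piece of U):
  |U|=1: {4}:1  {6}:1
  |U|=2: {2,4}:1  {4,6}:2  {5,6}:1
  |U|=3: {0,2,4}:1  {2,4,6}:3  {3,5,6}:1  {4,5,6}:3
  |U|=4: {0,2,4,6}:4  {1,3,5,6}:1  {2,4,5,6}:6  {3,4,5,6}:4
  |U|=5: {0,2,4,5,6}:10  {1,3,4,5,6}:5  {2,3,4,5,6}:10
  start at 0(y): 15
  start at 1(z): 20
sum over floor = 35

35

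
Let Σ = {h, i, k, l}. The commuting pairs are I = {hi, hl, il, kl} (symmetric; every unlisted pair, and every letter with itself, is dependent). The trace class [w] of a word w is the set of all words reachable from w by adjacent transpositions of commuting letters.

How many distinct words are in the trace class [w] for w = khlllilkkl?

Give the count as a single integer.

504

piece 0:k — minimal
piece 1:h rests on {0:k}
piece 2:l — minimal
piece 3:l rests on {2:l}
piece 4:l rests on {3:l}
piece 5:i rests on {0:k}
piece 6:l rests on {4:l}
piece 7:k rests on {1:h, 5:i}
piece 8:k rests on {7:k}
piece 9:l rests on {6:l}
minimal pieces: {0:k, 2:l}
ways to finish when only these pieces remain (= sum over removing one remaining piece with nothing left below it):
  1 left: {8}→1  {9}→1
  2 left: {6,9}→1  {7,8}→1  {8,9}→2
  3 left: {1,7,8}→1  {4,6,9}→1  {5,7,8}→1  {6,8,9}→3  {7,8,9}→3
  4 left: {1,5,7,8}→2  {1,7,8,9}→4  {3,4,6,9}→1  {4,6,8,9}→4  {5,7,8,9}→4  {6,7,8,9}→6
  5 left: {0,1,5,7,8}→2  {1,5,7,8,9}→10  {1,6,7,8,9}→10  {2,3,4,6,9}→1  {3,4,6,8,9}→5  {4,6,7,8,9}→10  {5,6,7,8,9}→10
  6 left: {0,1,5,7,8,9}→12  {1,4,6,7,8,9}→20  {1,5,6,7,8,9}→30  {2,3,4,6,8,9}→6  {3,4,6,7,8,9}→15  {4,5,6,7,8,9}→20
  7 left: {0,1,5,6,7,8,9}→42  {1,3,4,6,7,8,9}→35  {1,4,5,6,7,8,9}→70  {2,3,4,6,7,8,9}→21  {3,4,5,6,7,8,9}→35
  8 left: {0,1,4,5,6,7,8,9}→112  {1,2,3,4,6,7,8,9}→56  {1,3,4,5,6,7,8,9}→140  {2,3,4,5,6,7,8,9}→56
  placing 0:k first → 252 extensions
  placing 2:l first → 252 extensions
total linear extensions = 504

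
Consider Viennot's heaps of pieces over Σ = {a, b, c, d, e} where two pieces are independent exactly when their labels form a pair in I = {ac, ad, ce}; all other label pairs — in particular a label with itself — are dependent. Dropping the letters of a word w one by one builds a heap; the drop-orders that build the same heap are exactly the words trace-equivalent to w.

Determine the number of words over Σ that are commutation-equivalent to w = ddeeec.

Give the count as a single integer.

4

0(d) covers ∅
1(d) covers 0:d
2(e) covers 1:d
3(e) covers 2:e
4(e) covers 3:e
5(c) covers 1:d
floor of heap: 0:d
completions by unplaced set U, small U first (add the entries for U minus each lowest piece of U):
  |U|=1: {4}:1  {5}:1
  |U|=2: {3,4}:1  {4,5}:2
  |U|=3: {2,3,4}:1  {3,4,5}:3
  |U|=4: {2,3,4,5}:4
  start at 0(d): 4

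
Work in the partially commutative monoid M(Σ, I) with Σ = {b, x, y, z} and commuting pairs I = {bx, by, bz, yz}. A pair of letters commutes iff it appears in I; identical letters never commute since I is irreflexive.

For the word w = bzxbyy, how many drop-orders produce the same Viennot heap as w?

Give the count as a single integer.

0(b) covers ∅
1(z) covers ∅
2(x) covers 1:z
3(b) covers 0:b
4(y) covers 2:x
5(y) covers 4:y
floor of heap: 0:b, 1:z
completions by unplaced set U, small U first (add the entries for U minus each lowest piece of U):
  |U|=1: {3}:1  {5}:1
  |U|=2: {0,3}:1  {3,5}:2  {4,5}:1
  |U|=3: {0,3,5}:3  {2,4,5}:1  {3,4,5}:3
  |U|=4: {0,3,4,5}:6  {1,2,4,5}:1  {2,3,4,5}:4
  start at 0(b): 5
  start at 1(z): 10
sum over floor = 15

15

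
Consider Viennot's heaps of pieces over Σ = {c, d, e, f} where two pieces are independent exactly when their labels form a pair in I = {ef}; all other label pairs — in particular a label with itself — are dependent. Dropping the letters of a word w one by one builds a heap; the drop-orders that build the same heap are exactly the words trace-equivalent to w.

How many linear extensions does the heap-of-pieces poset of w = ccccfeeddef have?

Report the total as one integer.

6

piece 0:c — minimal
piece 1:c rests on {0:c}
piece 2:c rests on {1:c}
piece 3:c rests on {2:c}
piece 4:f rests on {3:c}
piece 5:e rests on {3:c}
piece 6:e rests on {5:e}
piece 7:d rests on {4:f, 6:e}
piece 8:d rests on {7:d}
piece 9:e rests on {8:d}
piece 10:f rests on {8:d}
minimal pieces: {0:c}
ways to finish when only these pieces remain (= sum over removing one remaining piece with nothing left below it):
  1 left: {9}→1  {10}→1
  2 left: {9,10}→2
  3 left: {8,9,10}→2
  4 left: {7,8,9,10}→2
  5 left: {4,7,8,9,10}→2  {6,7,8,9,10}→2
  6 left: {4,6,7,8,9,10}→4  {5,6,7,8,9,10}→2
  7 left: {4,5,6,7,8,9,10}→6
  8 left: {3,4,5,6,7,8,9,10}→6
  9 left: {2,3,4,5,6,7,8,9,10}→6
  placing 0:c first → 6 extensions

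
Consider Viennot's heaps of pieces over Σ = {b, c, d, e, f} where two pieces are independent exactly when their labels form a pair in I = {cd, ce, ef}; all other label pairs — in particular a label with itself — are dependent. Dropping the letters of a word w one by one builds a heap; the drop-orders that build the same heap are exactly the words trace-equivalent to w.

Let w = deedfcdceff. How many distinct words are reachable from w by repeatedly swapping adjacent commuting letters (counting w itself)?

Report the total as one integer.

12

piece 0:d — minimal
piece 1:e rests on {0:d}
piece 2:e rests on {1:e}
piece 3:d rests on {2:e}
piece 4:f rests on {3:d}
piece 5:c rests on {4:f}
piece 6:d rests on {4:f}
piece 7:c rests on {5:c}
piece 8:e rests on {6:d}
piece 9:f rests on {6:d, 7:c}
piece 10:f rests on {9:f}
minimal pieces: {0:d}
ways to finish when only these pieces remain (= sum over removing one remaining piece with nothing left below it):
  1 left: {8}→1  {10}→1
  2 left: {8,10}→2  {9,10}→1
  3 left: {7,9,10}→1  {8,9,10}→3
  4 left: {5,7,9,10}→1  {6,8,9,10}→3  {7,8,9,10}→4
  5 left: {5,7,8,9,10}→5  {6,7,8,9,10}→7
  6 left: {5,6,7,8,9,10}→12
  7 left: {4,5,6,7,8,9,10}→12
  8 left: {3,4,5,6,7,8,9,10}→12
  9 left: {2,3,4,5,6,7,8,9,10}→12
  placing 0:d first → 12 extensions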